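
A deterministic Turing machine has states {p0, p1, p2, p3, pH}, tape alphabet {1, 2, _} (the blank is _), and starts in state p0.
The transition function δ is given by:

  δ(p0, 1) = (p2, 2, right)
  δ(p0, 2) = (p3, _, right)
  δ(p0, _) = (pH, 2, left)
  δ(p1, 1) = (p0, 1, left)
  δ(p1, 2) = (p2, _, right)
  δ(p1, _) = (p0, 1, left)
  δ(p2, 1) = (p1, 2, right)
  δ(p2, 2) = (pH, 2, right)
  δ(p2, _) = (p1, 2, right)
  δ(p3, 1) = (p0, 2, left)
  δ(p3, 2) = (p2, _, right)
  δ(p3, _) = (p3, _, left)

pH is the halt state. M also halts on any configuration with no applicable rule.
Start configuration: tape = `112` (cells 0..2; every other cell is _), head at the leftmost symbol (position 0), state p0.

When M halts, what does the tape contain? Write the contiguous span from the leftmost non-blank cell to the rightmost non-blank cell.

22_22

p0 | [1]12__   read 1 → write 2, move right, go to p2
p2 | 2[1]2__   read 1 → write 2, move right, go to p1
p1 | 22[2]__   read 2 → write _, move right, go to p2
p2 | 22_[_]_   read _ → write 2, move right, go to p1
p1 | 22_2[_]   read _ → write 1, move left, go to p0
p0 | 22_[2]1   read 2 → write _, move right, go to p3
p3 | 22__[1]   read 1 → write 2, move left, go to p0
p0 | 22_[_]2   read _ → write 2, move left, go to pH
pH | 22[_]22
The non-blank tape span at halt is 22_22.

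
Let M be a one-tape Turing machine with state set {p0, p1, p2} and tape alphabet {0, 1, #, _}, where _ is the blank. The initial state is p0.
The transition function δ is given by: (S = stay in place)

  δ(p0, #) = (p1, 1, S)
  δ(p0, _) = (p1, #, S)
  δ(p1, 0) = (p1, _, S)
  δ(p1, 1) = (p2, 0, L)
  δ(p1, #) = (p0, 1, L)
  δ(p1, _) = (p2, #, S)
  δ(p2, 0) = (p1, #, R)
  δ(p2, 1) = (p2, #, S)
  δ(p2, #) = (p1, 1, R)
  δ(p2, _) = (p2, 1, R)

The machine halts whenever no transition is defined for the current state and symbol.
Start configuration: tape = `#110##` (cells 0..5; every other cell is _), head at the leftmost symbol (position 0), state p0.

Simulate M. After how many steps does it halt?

19

p0 | _[#]110##   read # → write 1, move S, go to p1
p1 | _[1]110##   read 1 → write 0, move L, go to p2
p2 | [_]0110##   read _ → write 1, move R, go to p2
p2 | 1[0]110##   read 0 → write #, move R, go to p1
p1 | 1#[1]10##   read 1 → write 0, move L, go to p2
p2 | 1[#]010##   read # → write 1, move R, go to p1
p1 | 11[0]10##   read 0 → write _, move S, go to p1
p1 | 11[_]10##   read _ → write #, move S, go to p2
p2 | 11[#]10##   read # → write 1, move R, go to p1
p1 | 111[1]0##   read 1 → write 0, move L, go to p2
p2 | 11[1]00##   read 1 → write #, move S, go to p2
p2 | 11[#]00##   read # → write 1, move R, go to p1
p1 | 111[0]0##   read 0 → write _, move S, go to p1
p1 | 111[_]0##   read _ → write #, move S, go to p2
p2 | 111[#]0##   read # → write 1, move R, go to p1
p1 | 1111[0]##   read 0 → write _, move S, go to p1
p1 | 1111[_]##   read _ → write #, move S, go to p2
p2 | 1111[#]##   read # → write 1, move R, go to p1
p1 | 11111[#]#   read # → write 1, move L, go to p0
p0 | 1111[1]1#
M halts after 19 transitions.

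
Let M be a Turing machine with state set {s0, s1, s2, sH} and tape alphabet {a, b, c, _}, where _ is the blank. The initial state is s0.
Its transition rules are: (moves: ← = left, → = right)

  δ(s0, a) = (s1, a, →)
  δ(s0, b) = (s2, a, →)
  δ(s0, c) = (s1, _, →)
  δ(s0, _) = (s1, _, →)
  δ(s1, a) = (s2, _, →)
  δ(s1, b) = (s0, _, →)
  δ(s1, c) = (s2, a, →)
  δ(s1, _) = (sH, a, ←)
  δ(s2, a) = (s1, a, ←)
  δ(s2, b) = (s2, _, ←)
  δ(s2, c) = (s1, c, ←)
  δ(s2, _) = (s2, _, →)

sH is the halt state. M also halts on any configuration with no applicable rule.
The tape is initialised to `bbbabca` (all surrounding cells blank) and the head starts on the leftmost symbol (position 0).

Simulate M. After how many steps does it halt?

state=s0 head=0 tape=__[b]bbabca   (s0,b)→(s2,a,→)
state=s2 head=1 tape=__a[b]babca   (s2,b)→(s2,_,←)
state=s2 head=0 tape=__[a]_babca   (s2,a)→(s1,a,←)
state=s1 head=-1 tape=_[_]a_babca   (s1,_)→(sH,a,←)
state=sH head=-2 tape=[_]aa_babca
M halts after 4 transitions.

4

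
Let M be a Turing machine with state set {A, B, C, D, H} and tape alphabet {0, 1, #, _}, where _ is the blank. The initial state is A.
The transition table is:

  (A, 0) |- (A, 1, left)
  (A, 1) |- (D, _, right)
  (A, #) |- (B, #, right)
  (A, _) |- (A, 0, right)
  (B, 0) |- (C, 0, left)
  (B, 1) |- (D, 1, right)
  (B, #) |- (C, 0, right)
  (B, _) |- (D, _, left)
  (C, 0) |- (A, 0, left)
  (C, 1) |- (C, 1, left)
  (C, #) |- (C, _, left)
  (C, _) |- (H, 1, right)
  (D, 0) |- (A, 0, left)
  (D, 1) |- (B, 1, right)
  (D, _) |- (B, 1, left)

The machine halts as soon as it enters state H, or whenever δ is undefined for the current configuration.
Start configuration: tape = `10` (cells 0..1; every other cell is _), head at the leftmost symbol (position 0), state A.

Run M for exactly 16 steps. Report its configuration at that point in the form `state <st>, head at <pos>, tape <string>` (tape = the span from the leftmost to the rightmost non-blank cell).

state=A head=0 tape=_[1]0_   (A,1)→(D,_,right)
state=D head=1 tape=__[0]_   (D,0)→(A,0,left)
state=A head=0 tape=_[_]0_   (A,_)→(A,0,right)
state=A head=1 tape=_0[0]_   (A,0)→(A,1,left)
state=A head=0 tape=_[0]1_   (A,0)→(A,1,left)
state=A head=-1 tape=[_]11_   (A,_)→(A,0,right)
state=A head=0 tape=0[1]1_   (A,1)→(D,_,right)
state=D head=1 tape=0_[1]_   (D,1)→(B,1,right)
state=B head=2 tape=0_1[_]   (B,_)→(D,_,left)
state=D head=1 tape=0_[1]_   (D,1)→(B,1,right)
state=B head=2 tape=0_1[_]   (B,_)→(D,_,left)
state=D head=1 tape=0_[1]_   (D,1)→(B,1,right)
state=B head=2 tape=0_1[_]   (B,_)→(D,_,left)
state=D head=1 tape=0_[1]_   (D,1)→(B,1,right)
state=B head=2 tape=0_1[_]   (B,_)→(D,_,left)
state=D head=1 tape=0_[1]_   (D,1)→(B,1,right)
state=B head=2 tape=0_1[_]
After 16 steps: state B, head at 2, tape 0_1.

state B, head at 2, tape 0_1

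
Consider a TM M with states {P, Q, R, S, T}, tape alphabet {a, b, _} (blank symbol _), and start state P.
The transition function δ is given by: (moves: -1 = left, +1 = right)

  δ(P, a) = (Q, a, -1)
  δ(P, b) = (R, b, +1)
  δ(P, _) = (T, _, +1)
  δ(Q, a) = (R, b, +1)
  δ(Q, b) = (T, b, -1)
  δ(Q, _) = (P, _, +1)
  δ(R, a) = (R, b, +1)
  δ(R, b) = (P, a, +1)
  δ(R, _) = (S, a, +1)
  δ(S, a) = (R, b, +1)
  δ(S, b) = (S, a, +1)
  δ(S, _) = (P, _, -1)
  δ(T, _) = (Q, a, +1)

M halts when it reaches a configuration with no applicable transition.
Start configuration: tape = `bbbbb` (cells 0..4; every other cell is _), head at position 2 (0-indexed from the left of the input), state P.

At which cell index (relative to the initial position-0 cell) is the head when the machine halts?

3

P | bb[b]bb__   read b → write b, move +1, go to R
R | bbb[b]b__   read b → write a, move +1, go to P
P | bbba[b]__   read b → write b, move +1, go to R
R | bbbab[_]_   read _ → write a, move +1, go to S
S | bbbaba[_]   read _ → write _, move -1, go to P
P | bbbab[a]_   read a → write a, move -1, go to Q
Q | bbba[b]a_   read b → write b, move -1, go to T
T | bbb[a]ba_
At halt the head is at cell 3.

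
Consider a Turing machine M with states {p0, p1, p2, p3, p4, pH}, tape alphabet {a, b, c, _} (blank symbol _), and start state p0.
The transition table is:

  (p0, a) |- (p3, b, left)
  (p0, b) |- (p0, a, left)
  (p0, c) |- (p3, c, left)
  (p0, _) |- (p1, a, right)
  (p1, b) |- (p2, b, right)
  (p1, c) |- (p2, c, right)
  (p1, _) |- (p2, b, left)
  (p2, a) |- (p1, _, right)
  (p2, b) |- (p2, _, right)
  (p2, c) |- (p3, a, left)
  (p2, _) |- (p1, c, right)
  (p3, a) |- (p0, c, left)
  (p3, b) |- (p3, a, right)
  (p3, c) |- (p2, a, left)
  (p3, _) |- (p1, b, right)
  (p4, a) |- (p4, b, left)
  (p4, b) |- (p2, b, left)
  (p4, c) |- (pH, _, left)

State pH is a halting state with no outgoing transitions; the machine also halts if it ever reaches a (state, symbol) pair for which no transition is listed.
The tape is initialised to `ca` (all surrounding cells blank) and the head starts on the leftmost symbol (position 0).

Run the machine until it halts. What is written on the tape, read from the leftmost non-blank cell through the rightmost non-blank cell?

a_aabcb

p0 | __[c]a___   read c → write c, move left, go to p3
p3 | _[_]ca___   read _ → write b, move right, go to p1
p1 | _b[c]a___   read c → write c, move right, go to p2
p2 | _bc[a]___   read a → write _, move right, go to p1
p1 | _bc_[_]__   read _ → write b, move left, go to p2
p2 | _bc[_]b__   read _ → write c, move right, go to p1
p1 | _bcc[b]__   read b → write b, move right, go to p2
p2 | _bccb[_]_   read _ → write c, move right, go to p1
p1 | _bccbc[_]   read _ → write b, move left, go to p2
p2 | _bccb[c]b   read c → write a, move left, go to p3
p3 | _bcc[b]ab   read b → write a, move right, go to p3
p3 | _bcca[a]b   read a → write c, move left, go to p0
p0 | _bcc[a]cb   read a → write b, move left, go to p3
p3 | _bc[c]bcb   read c → write a, move left, go to p2
p2 | _b[c]abcb   read c → write a, move left, go to p3
p3 | _[b]aabcb   read b → write a, move right, go to p3
p3 | _a[a]abcb   read a → write c, move left, go to p0
p0 | _[a]cabcb   read a → write b, move left, go to p3
p3 | [_]bcabcb   read _ → write b, move right, go to p1
p1 | b[b]cabcb   read b → write b, move right, go to p2
p2 | bb[c]abcb   read c → write a, move left, go to p3
p3 | b[b]aabcb   read b → write a, move right, go to p3
p3 | ba[a]abcb   read a → write c, move left, go to p0
p0 | b[a]cabcb   read a → write b, move left, go to p3
p3 | [b]bcabcb   read b → write a, move right, go to p3
p3 | a[b]cabcb   read b → write a, move right, go to p3
p3 | aa[c]abcb   read c → write a, move left, go to p2
p2 | a[a]aabcb   read a → write _, move right, go to p1
p1 | a_[a]abcb
The non-blank tape span at halt is a_aabcb.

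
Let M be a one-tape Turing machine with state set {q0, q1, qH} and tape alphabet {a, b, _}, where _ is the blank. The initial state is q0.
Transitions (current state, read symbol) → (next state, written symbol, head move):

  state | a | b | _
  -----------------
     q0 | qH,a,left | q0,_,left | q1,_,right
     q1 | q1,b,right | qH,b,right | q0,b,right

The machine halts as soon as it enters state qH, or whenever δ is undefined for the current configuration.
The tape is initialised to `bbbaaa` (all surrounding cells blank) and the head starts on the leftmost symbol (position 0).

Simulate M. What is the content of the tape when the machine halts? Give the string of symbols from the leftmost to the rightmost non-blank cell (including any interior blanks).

b_baaa

q0 | _[b]bbaaa   read b → write _, move left, go to q0
q0 | [_]_bbaaa   read _ → write _, move right, go to q1
q1 | _[_]bbaaa   read _ → write b, move right, go to q0
q0 | _b[b]baaa   read b → write _, move left, go to q0
q0 | _[b]_baaa   read b → write _, move left, go to q0
q0 | [_]__baaa   read _ → write _, move right, go to q1
q1 | _[_]_baaa   read _ → write b, move right, go to q0
q0 | _b[_]baaa   read _ → write _, move right, go to q1
q1 | _b_[b]aaa   read b → write b, move right, go to qH
qH | _b_b[a]aa
The non-blank tape span at halt is b_baaa.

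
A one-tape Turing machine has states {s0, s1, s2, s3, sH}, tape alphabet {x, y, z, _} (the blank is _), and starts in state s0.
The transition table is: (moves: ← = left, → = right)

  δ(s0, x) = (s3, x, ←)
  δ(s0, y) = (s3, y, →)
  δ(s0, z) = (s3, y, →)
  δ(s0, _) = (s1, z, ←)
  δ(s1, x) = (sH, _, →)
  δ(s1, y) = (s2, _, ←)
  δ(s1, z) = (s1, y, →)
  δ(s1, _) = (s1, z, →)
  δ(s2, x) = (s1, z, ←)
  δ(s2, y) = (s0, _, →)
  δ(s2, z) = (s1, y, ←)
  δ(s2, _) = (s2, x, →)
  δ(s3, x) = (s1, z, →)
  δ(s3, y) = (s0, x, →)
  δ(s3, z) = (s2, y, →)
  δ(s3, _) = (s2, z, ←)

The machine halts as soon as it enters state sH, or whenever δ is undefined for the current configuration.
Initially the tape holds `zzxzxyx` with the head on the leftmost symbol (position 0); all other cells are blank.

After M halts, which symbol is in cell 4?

_

state=s0 head=0 tape=[z]zxzxyx   (s0,z)→(s3,y,→)
state=s3 head=1 tape=y[z]xzxyx   (s3,z)→(s2,y,→)
state=s2 head=2 tape=yy[x]zxyx   (s2,x)→(s1,z,←)
state=s1 head=1 tape=y[y]zzxyx   (s1,y)→(s2,_,←)
state=s2 head=0 tape=[y]_zzxyx   (s2,y)→(s0,_,→)
state=s0 head=1 tape=_[_]zzxyx   (s0,_)→(s1,z,←)
state=s1 head=0 tape=[_]zzzxyx   (s1,_)→(s1,z,→)
state=s1 head=1 tape=z[z]zzxyx   (s1,z)→(s1,y,→)
state=s1 head=2 tape=zy[z]zxyx   (s1,z)→(s1,y,→)
state=s1 head=3 tape=zyy[z]xyx   (s1,z)→(s1,y,→)
state=s1 head=4 tape=zyyy[x]yx   (s1,x)→(sH,_,→)
state=sH head=5 tape=zyyy_[y]x
Cell 4 holds _ when M halts.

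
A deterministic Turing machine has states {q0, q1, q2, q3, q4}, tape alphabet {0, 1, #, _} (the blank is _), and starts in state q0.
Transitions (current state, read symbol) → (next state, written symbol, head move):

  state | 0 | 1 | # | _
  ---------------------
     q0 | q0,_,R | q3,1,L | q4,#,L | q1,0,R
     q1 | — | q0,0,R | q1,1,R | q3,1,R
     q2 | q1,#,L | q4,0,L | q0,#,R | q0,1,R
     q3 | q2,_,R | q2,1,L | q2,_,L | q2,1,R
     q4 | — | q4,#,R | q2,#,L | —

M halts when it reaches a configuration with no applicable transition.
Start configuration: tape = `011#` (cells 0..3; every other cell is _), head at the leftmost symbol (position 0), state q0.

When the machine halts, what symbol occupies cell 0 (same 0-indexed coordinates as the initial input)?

#

state=q0 head=0 tape=[0]11#   (q0,0)→(q0,_,R)
state=q0 head=1 tape=_[1]1#   (q0,1)→(q3,1,L)
state=q3 head=0 tape=[_]11#   (q3,_)→(q2,1,R)
state=q2 head=1 tape=1[1]1#   (q2,1)→(q4,0,L)
state=q4 head=0 tape=[1]01#   (q4,1)→(q4,#,R)
state=q4 head=1 tape=#[0]1#
Cell 0 holds # when M halts.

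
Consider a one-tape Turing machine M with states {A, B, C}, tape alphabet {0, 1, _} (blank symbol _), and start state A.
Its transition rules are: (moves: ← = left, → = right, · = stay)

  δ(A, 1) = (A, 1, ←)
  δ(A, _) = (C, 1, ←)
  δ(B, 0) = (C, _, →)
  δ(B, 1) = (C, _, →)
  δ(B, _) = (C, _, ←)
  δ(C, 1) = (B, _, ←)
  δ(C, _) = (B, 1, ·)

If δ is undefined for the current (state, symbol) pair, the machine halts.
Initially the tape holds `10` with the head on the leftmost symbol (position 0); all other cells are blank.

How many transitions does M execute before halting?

state=A head=0 tape=___[1]0   (A,1)→(A,1,←)
state=A head=-1 tape=__[_]10   (A,_)→(C,1,←)
state=C head=-2 tape=_[_]110   (C,_)→(B,1,·)
state=B head=-2 tape=_[1]110   (B,1)→(C,_,→)
state=C head=-1 tape=__[1]10   (C,1)→(B,_,←)
state=B head=-2 tape=_[_]_10   (B,_)→(C,_,←)
state=C head=-3 tape=[_]__10   (C,_)→(B,1,·)
state=B head=-3 tape=[1]__10   (B,1)→(C,_,→)
state=C head=-2 tape=_[_]_10   (C,_)→(B,1,·)
state=B head=-2 tape=_[1]_10   (B,1)→(C,_,→)
state=C head=-1 tape=__[_]10   (C,_)→(B,1,·)
state=B head=-1 tape=__[1]10   (B,1)→(C,_,→)
state=C head=0 tape=___[1]0   (C,1)→(B,_,←)
state=B head=-1 tape=__[_]_0   (B,_)→(C,_,←)
state=C head=-2 tape=_[_]__0   (C,_)→(B,1,·)
state=B head=-2 tape=_[1]__0   (B,1)→(C,_,→)
state=C head=-1 tape=__[_]_0   (C,_)→(B,1,·)
state=B head=-1 tape=__[1]_0   (B,1)→(C,_,→)
state=C head=0 tape=___[_]0   (C,_)→(B,1,·)
state=B head=0 tape=___[1]0   (B,1)→(C,_,→)
state=C head=1 tape=____[0]
M halts after 20 transitions.

20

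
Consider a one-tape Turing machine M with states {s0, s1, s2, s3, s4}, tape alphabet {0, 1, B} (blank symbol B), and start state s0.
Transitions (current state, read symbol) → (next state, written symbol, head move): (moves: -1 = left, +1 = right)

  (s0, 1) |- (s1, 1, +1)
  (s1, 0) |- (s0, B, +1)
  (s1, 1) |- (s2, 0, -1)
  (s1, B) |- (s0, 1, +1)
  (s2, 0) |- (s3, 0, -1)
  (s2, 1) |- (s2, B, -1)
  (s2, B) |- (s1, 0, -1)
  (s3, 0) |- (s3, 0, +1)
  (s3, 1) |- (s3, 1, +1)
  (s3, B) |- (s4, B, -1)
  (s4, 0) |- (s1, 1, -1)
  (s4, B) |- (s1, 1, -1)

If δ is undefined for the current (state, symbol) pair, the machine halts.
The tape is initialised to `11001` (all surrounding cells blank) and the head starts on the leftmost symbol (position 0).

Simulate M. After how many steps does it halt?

s0 | BB[1]1001   read 1 → write 1, move +1, go to s1
s1 | BB1[1]001   read 1 → write 0, move -1, go to s2
s2 | BB[1]0001   read 1 → write B, move -1, go to s2
s2 | B[B]B0001   read B → write 0, move -1, go to s1
s1 | [B]0B0001   read B → write 1, move +1, go to s0
s0 | 1[0]B0001
M halts after 5 transitions.

5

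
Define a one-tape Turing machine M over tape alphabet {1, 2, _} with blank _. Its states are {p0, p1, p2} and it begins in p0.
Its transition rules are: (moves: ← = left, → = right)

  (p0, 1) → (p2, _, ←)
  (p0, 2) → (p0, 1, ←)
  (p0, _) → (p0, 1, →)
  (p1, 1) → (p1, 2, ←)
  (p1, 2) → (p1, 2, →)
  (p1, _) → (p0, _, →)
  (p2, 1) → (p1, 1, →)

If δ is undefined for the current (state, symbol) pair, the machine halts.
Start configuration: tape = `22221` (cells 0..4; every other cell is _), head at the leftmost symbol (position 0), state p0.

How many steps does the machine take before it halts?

21

state=p0 head=0 tape=_[2]2221   (p0,2)→(p0,1,←)
state=p0 head=-1 tape=[_]12221   (p0,_)→(p0,1,→)
state=p0 head=0 tape=1[1]2221   (p0,1)→(p2,_,←)
state=p2 head=-1 tape=[1]_2221   (p2,1)→(p1,1,→)
state=p1 head=0 tape=1[_]2221   (p1,_)→(p0,_,→)
state=p0 head=1 tape=1_[2]221   (p0,2)→(p0,1,←)
state=p0 head=0 tape=1[_]1221   (p0,_)→(p0,1,→)
state=p0 head=1 tape=11[1]221   (p0,1)→(p2,_,←)
state=p2 head=0 tape=1[1]_221   (p2,1)→(p1,1,→)
state=p1 head=1 tape=11[_]221   (p1,_)→(p0,_,→)
state=p0 head=2 tape=11_[2]21   (p0,2)→(p0,1,←)
state=p0 head=1 tape=11[_]121   (p0,_)→(p0,1,→)
state=p0 head=2 tape=111[1]21   (p0,1)→(p2,_,←)
state=p2 head=1 tape=11[1]_21   (p2,1)→(p1,1,→)
state=p1 head=2 tape=111[_]21   (p1,_)→(p0,_,→)
state=p0 head=3 tape=111_[2]1   (p0,2)→(p0,1,←)
state=p0 head=2 tape=111[_]11   (p0,_)→(p0,1,→)
state=p0 head=3 tape=1111[1]1   (p0,1)→(p2,_,←)
state=p2 head=2 tape=111[1]_1   (p2,1)→(p1,1,→)
state=p1 head=3 tape=1111[_]1   (p1,_)→(p0,_,→)
state=p0 head=4 tape=1111_[1]   (p0,1)→(p2,_,←)
state=p2 head=3 tape=1111[_]_
M halts after 21 transitions.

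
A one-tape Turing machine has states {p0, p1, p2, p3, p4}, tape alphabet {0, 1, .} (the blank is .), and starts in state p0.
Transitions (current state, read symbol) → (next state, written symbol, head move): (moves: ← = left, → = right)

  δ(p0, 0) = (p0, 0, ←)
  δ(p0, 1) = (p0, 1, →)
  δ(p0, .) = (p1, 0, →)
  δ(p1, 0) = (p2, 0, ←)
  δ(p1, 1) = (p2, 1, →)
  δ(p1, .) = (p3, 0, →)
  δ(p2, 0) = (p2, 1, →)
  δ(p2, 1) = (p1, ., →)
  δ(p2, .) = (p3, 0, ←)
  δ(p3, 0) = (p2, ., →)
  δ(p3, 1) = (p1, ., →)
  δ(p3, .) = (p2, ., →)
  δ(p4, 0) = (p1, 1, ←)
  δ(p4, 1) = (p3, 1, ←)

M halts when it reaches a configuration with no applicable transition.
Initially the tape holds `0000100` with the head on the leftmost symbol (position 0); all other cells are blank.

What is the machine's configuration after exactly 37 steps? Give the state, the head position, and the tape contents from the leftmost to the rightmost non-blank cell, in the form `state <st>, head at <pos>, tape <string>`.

state=p0 head=0 tape=..[0]000100.   (p0,0)→(p0,0,←)
state=p0 head=-1 tape=.[.]0000100.   (p0,.)→(p1,0,→)
state=p1 head=0 tape=.0[0]000100.   (p1,0)→(p2,0,←)
state=p2 head=-1 tape=.[0]0000100.   (p2,0)→(p2,1,→)
state=p2 head=0 tape=.1[0]000100.   (p2,0)→(p2,1,→)
state=p2 head=1 tape=.11[0]00100.   (p2,0)→(p2,1,→)
state=p2 head=2 tape=.111[0]0100.   (p2,0)→(p2,1,→)
state=p2 head=3 tape=.1111[0]100.   (p2,0)→(p2,1,→)
state=p2 head=4 tape=.11111[1]00.   (p2,1)→(p1,.,→)
state=p1 head=5 tape=.11111.[0]0.   (p1,0)→(p2,0,←)
state=p2 head=4 tape=.11111[.]00.   (p2,.)→(p3,0,←)
state=p3 head=3 tape=.1111[1]000.   (p3,1)→(p1,.,→)
state=p1 head=4 tape=.1111.[0]00.   (p1,0)→(p2,0,←)
state=p2 head=3 tape=.1111[.]000.   (p2,.)→(p3,0,←)
state=p3 head=2 tape=.111[1]0000.   (p3,1)→(p1,.,→)
state=p1 head=3 tape=.111.[0]000.   (p1,0)→(p2,0,←)
state=p2 head=2 tape=.111[.]0000.   (p2,.)→(p3,0,←)
state=p3 head=1 tape=.11[1]00000.   (p3,1)→(p1,.,→)
state=p1 head=2 tape=.11.[0]0000.   (p1,0)→(p2,0,←)
state=p2 head=1 tape=.11[.]00000.   (p2,.)→(p3,0,←)
state=p3 head=0 tape=.1[1]000000.   (p3,1)→(p1,.,→)
state=p1 head=1 tape=.1.[0]00000.   (p1,0)→(p2,0,←)
state=p2 head=0 tape=.1[.]000000.   (p2,.)→(p3,0,←)
state=p3 head=-1 tape=.[1]0000000.   (p3,1)→(p1,.,→)
state=p1 head=0 tape=..[0]000000.   (p1,0)→(p2,0,←)
state=p2 head=-1 tape=.[.]0000000.   (p2,.)→(p3,0,←)
state=p3 head=-2 tape=[.]00000000.   (p3,.)→(p2,.,→)
state=p2 head=-1 tape=.[0]0000000.   (p2,0)→(p2,1,→)
state=p2 head=0 tape=.1[0]000000.   (p2,0)→(p2,1,→)
state=p2 head=1 tape=.11[0]00000.   (p2,0)→(p2,1,→)
state=p2 head=2 tape=.111[0]0000.   (p2,0)→(p2,1,→)
state=p2 head=3 tape=.1111[0]000.   (p2,0)→(p2,1,→)
state=p2 head=4 tape=.11111[0]00.   (p2,0)→(p2,1,→)
state=p2 head=5 tape=.111111[0]0.   (p2,0)→(p2,1,→)
state=p2 head=6 tape=.1111111[0].   (p2,0)→(p2,1,→)
state=p2 head=7 tape=.11111111[.]   (p2,.)→(p3,0,←)
state=p3 head=6 tape=.1111111[1]0   (p3,1)→(p1,.,→)
state=p1 head=7 tape=.1111111.[0]
After 37 steps: state p1, head at 7, tape 1111111.0.

state p1, head at 7, tape 1111111.0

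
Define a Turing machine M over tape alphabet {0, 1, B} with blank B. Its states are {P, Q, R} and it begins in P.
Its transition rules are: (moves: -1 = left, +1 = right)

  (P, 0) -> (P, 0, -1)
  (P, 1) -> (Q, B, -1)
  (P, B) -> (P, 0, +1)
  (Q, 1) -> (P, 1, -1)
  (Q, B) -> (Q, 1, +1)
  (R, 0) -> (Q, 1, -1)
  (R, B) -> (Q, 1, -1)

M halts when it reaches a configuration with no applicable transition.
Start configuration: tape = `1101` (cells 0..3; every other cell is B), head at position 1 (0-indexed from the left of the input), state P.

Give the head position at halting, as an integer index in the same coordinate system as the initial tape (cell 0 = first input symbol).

-1

P | B1[1]01   read 1 → write B, move -1, go to Q
Q | B[1]B01   read 1 → write 1, move -1, go to P
P | [B]1B01   read B → write 0, move +1, go to P
P | 0[1]B01   read 1 → write B, move -1, go to Q
Q | [0]BB01
At halt the head is at cell -1.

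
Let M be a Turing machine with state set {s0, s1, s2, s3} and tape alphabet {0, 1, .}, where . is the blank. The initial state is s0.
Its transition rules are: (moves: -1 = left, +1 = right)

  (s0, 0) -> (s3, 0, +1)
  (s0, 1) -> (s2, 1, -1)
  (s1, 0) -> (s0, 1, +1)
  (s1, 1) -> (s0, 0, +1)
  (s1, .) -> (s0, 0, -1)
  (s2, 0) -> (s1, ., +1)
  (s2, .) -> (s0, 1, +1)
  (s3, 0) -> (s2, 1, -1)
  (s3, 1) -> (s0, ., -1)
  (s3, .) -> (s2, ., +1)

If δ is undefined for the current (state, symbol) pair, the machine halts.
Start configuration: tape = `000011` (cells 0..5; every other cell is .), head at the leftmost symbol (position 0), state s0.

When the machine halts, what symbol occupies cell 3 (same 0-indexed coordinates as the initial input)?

s0 | [0]00011.   read 0 → write 0, move +1, go to s3
s3 | 0[0]0011.   read 0 → write 1, move -1, go to s2
s2 | [0]10011.   read 0 → write ., move +1, go to s1
s1 | .[1]0011.   read 1 → write 0, move +1, go to s0
s0 | .0[0]011.   read 0 → write 0, move +1, go to s3
s3 | .00[0]11.   read 0 → write 1, move -1, go to s2
s2 | .0[0]111.   read 0 → write ., move +1, go to s1
s1 | .0.[1]11.   read 1 → write 0, move +1, go to s0
s0 | .0.0[1]1.   read 1 → write 1, move -1, go to s2
s2 | .0.[0]11.   read 0 → write ., move +1, go to s1
s1 | .0..[1]1.   read 1 → write 0, move +1, go to s0
s0 | .0..0[1].   read 1 → write 1, move -1, go to s2
s2 | .0..[0]1.   read 0 → write ., move +1, go to s1
s1 | .0...[1].   read 1 → write 0, move +1, go to s0
s0 | .0...0[.]
Cell 3 holds . when M halts.

.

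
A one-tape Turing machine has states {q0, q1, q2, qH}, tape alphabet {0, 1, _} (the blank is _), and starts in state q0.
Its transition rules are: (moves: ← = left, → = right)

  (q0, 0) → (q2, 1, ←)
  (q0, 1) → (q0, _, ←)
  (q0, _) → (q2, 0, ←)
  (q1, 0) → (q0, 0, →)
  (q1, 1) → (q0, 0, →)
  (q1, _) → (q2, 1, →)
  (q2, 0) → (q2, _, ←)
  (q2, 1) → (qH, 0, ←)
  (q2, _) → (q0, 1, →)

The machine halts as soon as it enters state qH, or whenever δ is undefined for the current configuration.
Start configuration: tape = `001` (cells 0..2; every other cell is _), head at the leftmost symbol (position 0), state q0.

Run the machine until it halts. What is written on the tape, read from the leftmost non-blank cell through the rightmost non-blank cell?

q0 | ____[0]01   read 0 → write 1, move ←, go to q2
q2 | ___[_]101   read _ → write 1, move →, go to q0
q0 | ___1[1]01   read 1 → write _, move ←, go to q0
q0 | ___[1]_01   read 1 → write _, move ←, go to q0
q0 | __[_]__01   read _ → write 0, move ←, go to q2
q2 | _[_]0__01   read _ → write 1, move →, go to q0
q0 | _1[0]__01   read 0 → write 1, move ←, go to q2
q2 | _[1]1__01   read 1 → write 0, move ←, go to qH
qH | [_]01__01
The non-blank tape span at halt is 01__01.

01__01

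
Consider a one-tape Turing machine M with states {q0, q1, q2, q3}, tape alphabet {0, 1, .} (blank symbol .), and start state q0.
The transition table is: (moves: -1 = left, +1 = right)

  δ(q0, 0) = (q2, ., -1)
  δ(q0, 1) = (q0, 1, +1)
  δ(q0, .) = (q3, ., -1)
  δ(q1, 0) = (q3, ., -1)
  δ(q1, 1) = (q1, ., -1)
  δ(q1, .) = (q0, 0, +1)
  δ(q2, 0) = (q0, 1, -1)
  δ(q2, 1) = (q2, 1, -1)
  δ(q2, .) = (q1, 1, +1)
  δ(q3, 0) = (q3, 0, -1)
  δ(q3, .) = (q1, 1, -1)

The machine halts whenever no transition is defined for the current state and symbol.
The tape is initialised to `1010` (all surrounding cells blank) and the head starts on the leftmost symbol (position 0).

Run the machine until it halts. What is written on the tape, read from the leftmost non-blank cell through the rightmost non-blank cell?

q0 | .......[1]010   read 1 → write 1, move +1, go to q0
q0 | .......1[0]10   read 0 → write ., move -1, go to q2
q2 | .......[1].10   read 1 → write 1, move -1, go to q2
q2 | ......[.]1.10   read . → write 1, move +1, go to q1
q1 | ......1[1].10   read 1 → write ., move -1, go to q1
q1 | ......[1]..10   read 1 → write ., move -1, go to q1
q1 | .....[.]...10   read . → write 0, move +1, go to q0
q0 | .....0[.]..10   read . → write ., move -1, go to q3
q3 | .....[0]...10   read 0 → write 0, move -1, go to q3
q3 | ....[.]0...10   read . → write 1, move -1, go to q1
q1 | ...[.]10...10   read . → write 0, move +1, go to q0
q0 | ...0[1]0...10   read 1 → write 1, move +1, go to q0
q0 | ...01[0]...10   read 0 → write ., move -1, go to q2
q2 | ...0[1]....10   read 1 → write 1, move -1, go to q2
q2 | ...[0]1....10   read 0 → write 1, move -1, go to q0
q0 | ..[.]11....10   read . → write ., move -1, go to q3
q3 | .[.].11....10   read . → write 1, move -1, go to q1
q1 | [.]1.11....10   read . → write 0, move +1, go to q0
q0 | 0[1].11....10   read 1 → write 1, move +1, go to q0
q0 | 01[.]11....10   read . → write ., move -1, go to q3
q3 | 0[1].11....10
The non-blank tape span at halt is 01.11....10.

01.11....10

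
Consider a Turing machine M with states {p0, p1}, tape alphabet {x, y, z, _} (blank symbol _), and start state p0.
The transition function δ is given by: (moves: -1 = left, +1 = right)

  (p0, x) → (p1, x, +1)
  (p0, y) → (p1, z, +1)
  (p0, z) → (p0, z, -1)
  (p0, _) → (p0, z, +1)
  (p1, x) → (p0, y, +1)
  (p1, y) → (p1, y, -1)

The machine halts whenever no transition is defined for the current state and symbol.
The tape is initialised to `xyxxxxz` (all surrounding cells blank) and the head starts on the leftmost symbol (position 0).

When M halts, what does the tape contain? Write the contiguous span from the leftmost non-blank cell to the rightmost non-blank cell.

p0 | [x]yxxxxz   read x → write x, move +1, go to p1
p1 | x[y]xxxxz   read y → write y, move -1, go to p1
p1 | [x]yxxxxz   read x → write y, move +1, go to p0
p0 | y[y]xxxxz   read y → write z, move +1, go to p1
p1 | yz[x]xxxz   read x → write y, move +1, go to p0
p0 | yzy[x]xxz   read x → write x, move +1, go to p1
p1 | yzyx[x]xz   read x → write y, move +1, go to p0
p0 | yzyxy[x]z   read x → write x, move +1, go to p1
p1 | yzyxyx[z]
The non-blank tape span at halt is yzyxyxz.

yzyxyxz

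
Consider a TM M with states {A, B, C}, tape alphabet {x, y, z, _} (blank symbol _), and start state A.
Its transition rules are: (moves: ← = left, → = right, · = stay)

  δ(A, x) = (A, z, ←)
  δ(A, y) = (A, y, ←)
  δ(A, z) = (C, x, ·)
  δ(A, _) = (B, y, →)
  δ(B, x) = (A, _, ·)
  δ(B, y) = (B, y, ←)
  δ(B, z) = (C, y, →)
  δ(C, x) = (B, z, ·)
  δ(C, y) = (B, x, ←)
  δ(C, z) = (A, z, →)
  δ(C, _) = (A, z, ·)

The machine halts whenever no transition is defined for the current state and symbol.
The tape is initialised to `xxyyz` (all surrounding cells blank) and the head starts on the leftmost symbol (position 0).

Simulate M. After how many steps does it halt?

state=A head=0 tape=__[x]xyyz   (A,x)→(A,z,←)
state=A head=-1 tape=_[_]zxyyz   (A,_)→(B,y,→)
state=B head=0 tape=_y[z]xyyz   (B,z)→(C,y,→)
state=C head=1 tape=_yy[x]yyz   (C,x)→(B,z,·)
state=B head=1 tape=_yy[z]yyz   (B,z)→(C,y,→)
state=C head=2 tape=_yyy[y]yz   (C,y)→(B,x,←)
state=B head=1 tape=_yy[y]xyz   (B,y)→(B,y,←)
state=B head=0 tape=_y[y]yxyz   (B,y)→(B,y,←)
state=B head=-1 tape=_[y]yyxyz   (B,y)→(B,y,←)
state=B head=-2 tape=[_]yyyxyz
M halts after 9 transitions.

9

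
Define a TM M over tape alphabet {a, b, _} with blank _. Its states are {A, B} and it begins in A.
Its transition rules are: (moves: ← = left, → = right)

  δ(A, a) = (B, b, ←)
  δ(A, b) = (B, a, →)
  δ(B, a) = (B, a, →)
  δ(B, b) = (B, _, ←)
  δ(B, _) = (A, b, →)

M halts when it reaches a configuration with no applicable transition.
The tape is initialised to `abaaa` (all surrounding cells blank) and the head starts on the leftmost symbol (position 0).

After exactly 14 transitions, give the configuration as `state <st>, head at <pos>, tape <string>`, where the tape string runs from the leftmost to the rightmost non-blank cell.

state=A head=0 tape=_[a]baaa__   (A,a)→(B,b,←)
state=B head=-1 tape=[_]bbaaa__   (B,_)→(A,b,→)
state=A head=0 tape=b[b]baaa__   (A,b)→(B,a,→)
state=B head=1 tape=ba[b]aaa__   (B,b)→(B,_,←)
state=B head=0 tape=b[a]_aaa__   (B,a)→(B,a,→)
state=B head=1 tape=ba[_]aaa__   (B,_)→(A,b,→)
state=A head=2 tape=bab[a]aa__   (A,a)→(B,b,←)
state=B head=1 tape=ba[b]baa__   (B,b)→(B,_,←)
state=B head=0 tape=b[a]_baa__   (B,a)→(B,a,→)
state=B head=1 tape=ba[_]baa__   (B,_)→(A,b,→)
state=A head=2 tape=bab[b]aa__   (A,b)→(B,a,→)
state=B head=3 tape=baba[a]a__   (B,a)→(B,a,→)
state=B head=4 tape=babaa[a]__   (B,a)→(B,a,→)
state=B head=5 tape=babaaa[_]_   (B,_)→(A,b,→)
state=A head=6 tape=babaaab[_]
After 14 steps: state A, head at 6, tape babaaab.

state A, head at 6, tape babaaab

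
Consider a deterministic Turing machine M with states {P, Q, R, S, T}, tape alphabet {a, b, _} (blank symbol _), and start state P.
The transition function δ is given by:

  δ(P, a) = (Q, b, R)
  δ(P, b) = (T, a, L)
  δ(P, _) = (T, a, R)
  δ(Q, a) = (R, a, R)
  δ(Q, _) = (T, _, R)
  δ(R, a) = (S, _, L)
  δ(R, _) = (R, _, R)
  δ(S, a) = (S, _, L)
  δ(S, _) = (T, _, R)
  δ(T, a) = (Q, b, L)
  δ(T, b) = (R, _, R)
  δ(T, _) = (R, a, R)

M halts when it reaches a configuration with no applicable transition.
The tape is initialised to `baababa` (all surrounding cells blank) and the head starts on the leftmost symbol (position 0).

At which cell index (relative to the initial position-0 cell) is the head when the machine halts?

P | __[b]aababa   read b → write a, move L, go to T
T | _[_]aaababa   read _ → write a, move R, go to R
R | _a[a]aababa   read a → write _, move L, go to S
S | _[a]_aababa   read a → write _, move L, go to S
S | [_]__aababa   read _ → write _, move R, go to T
T | _[_]_aababa   read _ → write a, move R, go to R
R | _a[_]aababa   read _ → write _, move R, go to R
R | _a_[a]ababa   read a → write _, move L, go to S
S | _a[_]_ababa   read _ → write _, move R, go to T
T | _a_[_]ababa   read _ → write a, move R, go to R
R | _a_a[a]baba   read a → write _, move L, go to S
S | _a_[a]_baba   read a → write _, move L, go to S
S | _a[_]__baba   read _ → write _, move R, go to T
T | _a_[_]_baba   read _ → write a, move R, go to R
R | _a_a[_]baba   read _ → write _, move R, go to R
R | _a_a_[b]aba
At halt the head is at cell 3.

3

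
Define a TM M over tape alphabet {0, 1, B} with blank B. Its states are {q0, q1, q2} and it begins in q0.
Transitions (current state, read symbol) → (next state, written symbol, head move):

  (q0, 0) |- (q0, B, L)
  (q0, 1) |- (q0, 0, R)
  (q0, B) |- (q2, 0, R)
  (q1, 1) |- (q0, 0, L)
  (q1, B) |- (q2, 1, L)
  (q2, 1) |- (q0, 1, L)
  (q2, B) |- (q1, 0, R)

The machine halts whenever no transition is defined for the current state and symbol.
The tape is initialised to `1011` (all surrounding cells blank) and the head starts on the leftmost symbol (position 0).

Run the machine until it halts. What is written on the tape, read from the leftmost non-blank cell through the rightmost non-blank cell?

state=q0 head=0 tape=B[1]011   (q0,1)→(q0,0,R)
state=q0 head=1 tape=B0[0]11   (q0,0)→(q0,B,L)
state=q0 head=0 tape=B[0]B11   (q0,0)→(q0,B,L)
state=q0 head=-1 tape=[B]BB11   (q0,B)→(q2,0,R)
state=q2 head=0 tape=0[B]B11   (q2,B)→(q1,0,R)
state=q1 head=1 tape=00[B]11   (q1,B)→(q2,1,L)
state=q2 head=0 tape=0[0]111
The non-blank tape span at halt is 00111.

00111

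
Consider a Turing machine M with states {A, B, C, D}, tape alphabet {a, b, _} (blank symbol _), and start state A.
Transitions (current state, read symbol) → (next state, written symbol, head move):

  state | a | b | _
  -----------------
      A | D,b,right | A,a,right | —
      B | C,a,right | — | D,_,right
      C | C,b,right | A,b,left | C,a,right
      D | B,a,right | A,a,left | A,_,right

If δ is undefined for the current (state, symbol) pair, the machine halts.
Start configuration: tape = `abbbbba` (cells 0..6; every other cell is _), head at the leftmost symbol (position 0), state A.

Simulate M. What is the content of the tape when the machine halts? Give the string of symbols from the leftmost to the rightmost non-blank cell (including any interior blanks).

aaaaaba

A | [a]bbbbba___   read a → write b, move right, go to D
D | b[b]bbbba___   read b → write a, move left, go to A
A | [b]abbbba___   read b → write a, move right, go to A
A | a[a]bbbba___   read a → write b, move right, go to D
D | ab[b]bbba___   read b → write a, move left, go to A
A | a[b]abbba___   read b → write a, move right, go to A
A | aa[a]bbba___   read a → write b, move right, go to D
D | aab[b]bba___   read b → write a, move left, go to A
A | aa[b]abba___   read b → write a, move right, go to A
A | aaa[a]bba___   read a → write b, move right, go to D
D | aaab[b]ba___   read b → write a, move left, go to A
A | aaa[b]aba___   read b → write a, move right, go to A
A | aaaa[a]ba___   read a → write b, move right, go to D
D | aaaab[b]a___   read b → write a, move left, go to A
A | aaaa[b]aa___   read b → write a, move right, go to A
A | aaaaa[a]a___   read a → write b, move right, go to D
D | aaaaab[a]___   read a → write a, move right, go to B
B | aaaaaba[_]__   read _ → write _, move right, go to D
D | aaaaaba_[_]_   read _ → write _, move right, go to A
A | aaaaaba__[_]
The non-blank tape span at halt is aaaaaba.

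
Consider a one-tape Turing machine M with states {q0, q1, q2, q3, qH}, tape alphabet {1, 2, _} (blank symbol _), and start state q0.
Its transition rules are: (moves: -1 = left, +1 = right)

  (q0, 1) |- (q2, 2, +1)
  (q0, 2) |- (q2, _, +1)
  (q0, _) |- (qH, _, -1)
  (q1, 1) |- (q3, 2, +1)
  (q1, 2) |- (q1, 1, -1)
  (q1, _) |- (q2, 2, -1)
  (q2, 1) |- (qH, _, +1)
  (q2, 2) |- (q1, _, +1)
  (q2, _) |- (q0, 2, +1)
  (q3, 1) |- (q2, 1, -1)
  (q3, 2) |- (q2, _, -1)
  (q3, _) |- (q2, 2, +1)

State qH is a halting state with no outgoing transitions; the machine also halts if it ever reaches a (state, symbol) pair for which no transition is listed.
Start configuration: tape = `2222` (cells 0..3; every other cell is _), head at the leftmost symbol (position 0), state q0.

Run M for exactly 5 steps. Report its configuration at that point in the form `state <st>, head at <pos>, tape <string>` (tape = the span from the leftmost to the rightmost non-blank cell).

q0 | [2]222   read 2 → write _, move +1, go to q2
q2 | _[2]22   read 2 → write _, move +1, go to q1
q1 | __[2]2   read 2 → write 1, move -1, go to q1
q1 | _[_]12   read _ → write 2, move -1, go to q2
q2 | [_]212   read _ → write 2, move +1, go to q0
q0 | 2[2]12
After 5 steps: state q0, head at 1, tape 2212.

state q0, head at 1, tape 2212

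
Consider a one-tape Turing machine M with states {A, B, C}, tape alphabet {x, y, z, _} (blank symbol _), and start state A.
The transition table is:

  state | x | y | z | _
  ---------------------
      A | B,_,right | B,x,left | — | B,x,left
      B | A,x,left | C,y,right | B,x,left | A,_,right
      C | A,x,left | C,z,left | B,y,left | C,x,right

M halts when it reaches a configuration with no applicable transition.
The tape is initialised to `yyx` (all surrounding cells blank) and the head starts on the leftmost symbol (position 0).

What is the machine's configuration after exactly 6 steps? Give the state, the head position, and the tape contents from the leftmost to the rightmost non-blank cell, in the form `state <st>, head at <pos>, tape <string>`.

A | _[y]yx   read y → write x, move left, go to B
B | [_]xyx   read _ → write _, move right, go to A
A | _[x]yx   read x → write _, move right, go to B
B | __[y]x   read y → write y, move right, go to C
C | __y[x]   read x → write x, move left, go to A
A | __[y]x   read y → write x, move left, go to B
B | _[_]xx
After 6 steps: state B, head at 0, tape xx.

state B, head at 0, tape xx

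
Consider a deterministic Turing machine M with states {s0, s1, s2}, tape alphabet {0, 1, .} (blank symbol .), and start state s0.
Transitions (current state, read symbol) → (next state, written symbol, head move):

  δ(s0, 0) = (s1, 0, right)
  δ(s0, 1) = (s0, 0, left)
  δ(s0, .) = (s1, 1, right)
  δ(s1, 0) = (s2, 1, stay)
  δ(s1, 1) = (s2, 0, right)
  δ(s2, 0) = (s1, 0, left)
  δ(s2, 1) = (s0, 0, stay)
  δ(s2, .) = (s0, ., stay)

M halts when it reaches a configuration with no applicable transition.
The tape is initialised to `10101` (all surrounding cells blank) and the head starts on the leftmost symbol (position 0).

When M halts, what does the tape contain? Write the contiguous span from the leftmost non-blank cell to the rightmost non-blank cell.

s0 | .[1]0101..   read 1 → write 0, move left, go to s0
s0 | [.]00101..   read . → write 1, move right, go to s1
s1 | 1[0]0101..   read 0 → write 1, move stay, go to s2
s2 | 1[1]0101..   read 1 → write 0, move stay, go to s0
s0 | 1[0]0101..   read 0 → write 0, move right, go to s1
s1 | 10[0]101..   read 0 → write 1, move stay, go to s2
s2 | 10[1]101..   read 1 → write 0, move stay, go to s0
s0 | 10[0]101..   read 0 → write 0, move right, go to s1
s1 | 100[1]01..   read 1 → write 0, move right, go to s2
s2 | 1000[0]1..   read 0 → write 0, move left, go to s1
s1 | 100[0]01..   read 0 → write 1, move stay, go to s2
s2 | 100[1]01..   read 1 → write 0, move stay, go to s0
s0 | 100[0]01..   read 0 → write 0, move right, go to s1
s1 | 1000[0]1..   read 0 → write 1, move stay, go to s2
s2 | 1000[1]1..   read 1 → write 0, move stay, go to s0
s0 | 1000[0]1..   read 0 → write 0, move right, go to s1
s1 | 10000[1]..   read 1 → write 0, move right, go to s2
s2 | 100000[.].   read . → write ., move stay, go to s0
s0 | 100000[.].   read . → write 1, move right, go to s1
s1 | 1000001[.]
The non-blank tape span at halt is 1000001.

1000001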